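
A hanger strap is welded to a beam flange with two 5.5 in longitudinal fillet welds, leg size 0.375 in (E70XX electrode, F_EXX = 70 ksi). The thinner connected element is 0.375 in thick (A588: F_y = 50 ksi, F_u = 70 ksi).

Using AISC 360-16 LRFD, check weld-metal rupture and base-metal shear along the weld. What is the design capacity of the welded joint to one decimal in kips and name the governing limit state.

91.9 kips (weld metal governs)

Weld metal: throat = 0.707×0.375 = 0.26513 in, L = 2×5.5 = 11 in. φR_n = 0.75 × 0.6 × 70 × 0.26513 × 11 = 91.9 kips.
Base metal shear (0.375 in plate): yield φR_n = 1.0×0.6×50×0.375×11 = 123.8 kips; rupture φR_n = 0.75×0.6×70×0.375×11 = 129.9 kips; take 123.8 kips (yield).
Governing: min(91.9, 123.8) = 91.9 kips → weld metal.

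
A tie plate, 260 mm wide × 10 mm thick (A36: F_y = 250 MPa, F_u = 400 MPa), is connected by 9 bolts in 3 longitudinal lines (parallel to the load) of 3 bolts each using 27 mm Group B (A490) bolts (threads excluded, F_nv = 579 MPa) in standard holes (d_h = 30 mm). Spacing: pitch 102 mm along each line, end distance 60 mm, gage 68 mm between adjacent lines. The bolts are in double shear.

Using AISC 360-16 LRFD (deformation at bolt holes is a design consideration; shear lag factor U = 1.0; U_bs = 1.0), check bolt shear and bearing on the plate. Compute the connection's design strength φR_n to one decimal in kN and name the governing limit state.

1652.4 kN (bearing governs)

Bolt shear: A_b = π(27)²/4 = 572.56 mm². φR_n = 0.75 × 579 × 572.56 × 9 × 2 = 4475.4 kN.
Bearing (10 mm plate, F_u = 400 MPa): end bolts L_c = 60 − 30/2 = 45, R_n = min(1.2×45×10×400, 2.4×27×10×400) = 216 kN/bolt; interior L_c = 102 − 30 = 72, R_n = 259.2 kN/bolt. φR_n = 0.75 × (3×216 + 6×259.2) = 1652.4 kN.
Governing: min(4475.4, 1652.4) = 1652.4 kN → bearing.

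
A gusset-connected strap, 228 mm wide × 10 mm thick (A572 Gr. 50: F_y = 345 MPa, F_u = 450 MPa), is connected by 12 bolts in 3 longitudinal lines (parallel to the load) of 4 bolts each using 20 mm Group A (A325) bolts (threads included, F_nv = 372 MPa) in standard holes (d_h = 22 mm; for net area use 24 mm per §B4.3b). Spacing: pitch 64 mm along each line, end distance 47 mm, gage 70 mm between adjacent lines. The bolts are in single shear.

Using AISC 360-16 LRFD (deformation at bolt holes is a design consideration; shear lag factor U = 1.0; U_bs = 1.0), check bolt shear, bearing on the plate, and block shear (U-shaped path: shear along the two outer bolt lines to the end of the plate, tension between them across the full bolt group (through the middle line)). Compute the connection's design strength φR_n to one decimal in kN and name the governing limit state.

Bolt shear: A_b = π(20)²/4 = 314.16 mm². φR_n = 0.75 × 372 × 314.16 × 12 × 1 = 1051.8 kN.
Bearing (10 mm plate, F_u = 450 MPa): end bolts L_c = 47 − 22/2 = 36, R_n = min(1.2×36×10×450, 2.4×20×10×450) = 194.4 kN/bolt; interior L_c = 64 − 22 = 42, R_n = 216 kN/bolt. φR_n = 0.75 × (3×194.4 + 9×216) = 1895.4 kN.
Block shear: shear path 2×[47+3×64] = 2×239 mm, A_gv = 4780, A_nv = 2×(239 − 3.5×24)×10 = 3100 mm²; tension across gage: (140 − 2×24)×10 = 920 mm². R_n = min(0.6×450×3100, 0.6×345×4780) + 1.0×450×920 = min(837, 989.46) + 414 = 1251 kN. φR_n = 0.75 × 1251 = 938.3 kN.
Governing: min(1051.8, 1895.4, 938.3) = 938.3 kN → block shear.

938.3 kN (block shear governs)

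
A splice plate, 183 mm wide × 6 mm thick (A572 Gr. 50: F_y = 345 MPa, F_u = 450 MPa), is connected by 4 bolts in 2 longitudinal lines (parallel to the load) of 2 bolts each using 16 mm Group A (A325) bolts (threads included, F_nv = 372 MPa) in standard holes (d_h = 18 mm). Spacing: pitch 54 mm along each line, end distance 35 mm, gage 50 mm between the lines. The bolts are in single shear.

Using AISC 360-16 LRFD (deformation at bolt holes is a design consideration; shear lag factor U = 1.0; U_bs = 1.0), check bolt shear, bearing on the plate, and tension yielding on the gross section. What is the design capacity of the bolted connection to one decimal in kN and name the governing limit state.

Bolt shear: A_b = π(16)²/4 = 201.06 mm². φR_n = 0.75 × 372 × 201.06 × 4 × 1 = 224.4 kN.
Bearing (6 mm plate, F_u = 450 MPa): end bolts L_c = 35 − 18/2 = 26, R_n = min(1.2×26×6×450, 2.4×16×6×450) = 84.24 kN/bolt; interior L_c = 54 − 18 = 36, R_n = 103.68 kN/bolt. φR_n = 0.75 × (2×84.24 + 2×103.68) = 281.9 kN.
Tension yield (gross): A_g = 183×6 = 1098 mm². φR_n = 0.90 × 345 × 1098 = 340.9 kN.
Governing: min(224.4, 281.9, 340.9) = 224.4 kN → bolt shear.

224.4 kN (bolt shear governs)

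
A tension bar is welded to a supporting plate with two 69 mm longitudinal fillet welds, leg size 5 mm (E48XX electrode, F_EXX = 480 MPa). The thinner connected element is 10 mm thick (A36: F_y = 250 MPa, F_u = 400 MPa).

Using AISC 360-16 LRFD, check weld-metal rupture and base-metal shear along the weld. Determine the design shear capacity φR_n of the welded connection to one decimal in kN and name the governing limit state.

Weld metal: throat = 0.707×5 = 3.535 mm, L = 2×69 = 138 mm. φR_n = 0.75 × 0.6 × 480 × 3.535 × 138 = 105.4 kN.
Base metal shear (10 mm plate): yield φR_n = 1.0×0.6×250×10×138 = 207.0 kN; rupture φR_n = 0.75×0.6×400×10×138 = 248.4 kN; take 207.0 kN (yield).
Governing: min(105.4, 207.0) = 105.4 kN → weld metal.

105.4 kN (weld metal governs)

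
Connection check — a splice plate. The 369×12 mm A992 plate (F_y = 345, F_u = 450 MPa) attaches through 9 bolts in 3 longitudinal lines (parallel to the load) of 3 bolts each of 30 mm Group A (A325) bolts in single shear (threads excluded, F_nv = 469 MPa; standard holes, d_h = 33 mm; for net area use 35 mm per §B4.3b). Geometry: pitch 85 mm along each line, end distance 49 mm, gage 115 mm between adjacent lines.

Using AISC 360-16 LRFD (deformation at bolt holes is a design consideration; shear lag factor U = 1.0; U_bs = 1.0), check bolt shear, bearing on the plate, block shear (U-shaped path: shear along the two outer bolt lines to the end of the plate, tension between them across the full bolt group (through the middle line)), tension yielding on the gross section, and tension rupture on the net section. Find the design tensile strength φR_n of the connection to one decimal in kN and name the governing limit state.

1069.2 kN (net-section rupture governs)

Bolt shear: A_b = π(30)²/4 = 706.86 mm². φR_n = 0.75 × 469 × 706.86 × 9 × 1 = 2237.7 kN.
Bearing (12 mm plate, F_u = 450 MPa): end bolts L_c = 49 − 33/2 = 32.5, R_n = min(1.2×32.5×12×450, 2.4×30×12×450) = 210.6 kN/bolt; interior L_c = 85 − 33 = 52, R_n = 336.96 kN/bolt. φR_n = 0.75 × (3×210.6 + 6×336.96) = 1990.2 kN.
Block shear: shear path 2×[49+2×85] = 2×219 mm, A_gv = 5256, A_nv = 2×(219 − 2.5×35)×12 = 3156 mm²; tension across gage: (230 − 2×35)×12 = 1920 mm². R_n = min(0.6×450×3156, 0.6×345×5256) + 1.0×450×1920 = min(852.12, 1088) + 864 = 1716.1 kN. φR_n = 0.75 × 1716.1 = 1287.1 kN.
Tension yield (gross): A_g = 369×12 = 4428 mm². φR_n = 0.90 × 345 × 4428 = 1374.9 kN.
Tension rupture (net): A_n = (369 − 3×35)×12 = 3168 mm² (U = 1.0, A_e = A_n). φR_n = 0.75 × 450 × 3168 = 1069.2 kN.
Governing: min(2237.7, 1990.2, 1287.1, 1374.9, 1069.2) = 1069.2 kN → net-section rupture.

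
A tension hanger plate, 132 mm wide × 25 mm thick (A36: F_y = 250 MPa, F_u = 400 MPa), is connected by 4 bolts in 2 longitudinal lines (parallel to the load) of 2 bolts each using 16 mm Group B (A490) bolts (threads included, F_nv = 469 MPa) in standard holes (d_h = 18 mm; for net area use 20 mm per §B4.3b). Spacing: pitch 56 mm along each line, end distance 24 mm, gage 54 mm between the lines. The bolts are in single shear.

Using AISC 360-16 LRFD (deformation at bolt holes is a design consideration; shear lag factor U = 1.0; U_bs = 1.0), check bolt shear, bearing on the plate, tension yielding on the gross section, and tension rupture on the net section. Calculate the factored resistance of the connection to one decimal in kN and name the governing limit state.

282.9 kN (bolt shear governs)

Bolt shear: A_b = π(16)²/4 = 201.06 mm². φR_n = 0.75 × 469 × 201.06 × 4 × 1 = 282.9 kN.
Bearing (25 mm plate, F_u = 400 MPa): end bolts L_c = 24 − 18/2 = 15, R_n = min(1.2×15×25×400, 2.4×16×25×400) = 180 kN/bolt; interior L_c = 56 − 18 = 38, R_n = 384 kN/bolt. φR_n = 0.75 × (2×180 + 2×384) = 846.0 kN.
Tension yield (gross): A_g = 132×25 = 3300 mm². φR_n = 0.90 × 250 × 3300 = 742.5 kN.
Tension rupture (net): A_n = (132 − 2×20)×25 = 2300 mm² (U = 1.0, A_e = A_n). φR_n = 0.75 × 400 × 2300 = 690.0 kN.
Governing: min(282.9, 846.0, 742.5, 690.0) = 282.9 kN → bolt shear.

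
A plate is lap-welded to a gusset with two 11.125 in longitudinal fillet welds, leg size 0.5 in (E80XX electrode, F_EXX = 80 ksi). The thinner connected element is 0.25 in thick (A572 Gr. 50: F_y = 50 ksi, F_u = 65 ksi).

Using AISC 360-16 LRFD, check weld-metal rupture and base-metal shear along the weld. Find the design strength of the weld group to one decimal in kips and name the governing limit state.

Weld metal: throat = 0.707×0.5 = 0.3535 in, L = 2×11.125 = 22.25 in. φR_n = 0.75 × 0.6 × 80 × 0.3535 × 22.25 = 283.2 kips.
Base metal shear (0.25 in plate): yield φR_n = 1.0×0.6×50×0.25×22.25 = 166.9 kips; rupture φR_n = 0.75×0.6×65×0.25×22.25 = 162.7 kips; take 162.7 kips (rupture).
Governing: min(283.2, 162.7) = 162.7 kips → base-metal shear.

162.7 kips (base-metal shear governs)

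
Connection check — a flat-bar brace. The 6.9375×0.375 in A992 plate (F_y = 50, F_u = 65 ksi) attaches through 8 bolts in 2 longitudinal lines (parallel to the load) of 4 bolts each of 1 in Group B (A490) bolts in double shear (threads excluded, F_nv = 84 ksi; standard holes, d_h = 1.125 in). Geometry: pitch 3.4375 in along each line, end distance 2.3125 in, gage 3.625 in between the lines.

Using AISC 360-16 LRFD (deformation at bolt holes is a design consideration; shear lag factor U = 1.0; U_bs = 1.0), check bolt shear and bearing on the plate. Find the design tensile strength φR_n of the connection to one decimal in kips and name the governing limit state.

Bolt shear: A_b = π(1)²/4 = 0.7854 in². φR_n = 0.75 × 84 × 0.7854 × 8 × 2 = 791.7 kips.
Bearing (0.375 in plate, F_u = 65 ksi): end bolts L_c = 2.3125 − 1.125/2 = 1.75, R_n = min(1.2×1.75×0.375×65, 2.4×1×0.375×65) = 51.188 kips/bolt; interior L_c = 3.4375 − 1.125 = 2.3125, R_n = 58.5 kips/bolt. φR_n = 0.75 × (2×51.188 + 6×58.5) = 340.0 kips.
Governing: min(791.7, 340.0) = 340.0 kips → bearing.

340.0 kips (bearing governs)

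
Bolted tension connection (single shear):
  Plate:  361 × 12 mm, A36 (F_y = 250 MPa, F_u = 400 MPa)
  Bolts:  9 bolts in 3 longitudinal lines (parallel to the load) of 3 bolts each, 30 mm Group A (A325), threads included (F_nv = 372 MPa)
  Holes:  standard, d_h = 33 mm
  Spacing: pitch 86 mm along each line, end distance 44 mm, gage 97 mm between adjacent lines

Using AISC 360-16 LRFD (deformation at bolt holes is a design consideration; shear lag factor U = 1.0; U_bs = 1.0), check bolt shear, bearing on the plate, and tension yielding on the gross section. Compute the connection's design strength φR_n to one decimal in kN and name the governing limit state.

Bolt shear: A_b = π(30)²/4 = 706.86 mm². φR_n = 0.75 × 372 × 706.86 × 9 × 1 = 1774.9 kN.
Bearing (12 mm plate, F_u = 400 MPa): end bolts L_c = 44 − 33/2 = 27.5, R_n = min(1.2×27.5×12×400, 2.4×30×12×400) = 158.4 kN/bolt; interior L_c = 86 − 33 = 53, R_n = 305.28 kN/bolt. φR_n = 0.75 × (3×158.4 + 6×305.28) = 1730.2 kN.
Tension yield (gross): A_g = 361×12 = 4332 mm². φR_n = 0.90 × 250 × 4332 = 974.7 kN.
Governing: min(1774.9, 1730.2, 974.7) = 974.7 kN → gross-section yield.

974.7 kN (gross-section yield governs)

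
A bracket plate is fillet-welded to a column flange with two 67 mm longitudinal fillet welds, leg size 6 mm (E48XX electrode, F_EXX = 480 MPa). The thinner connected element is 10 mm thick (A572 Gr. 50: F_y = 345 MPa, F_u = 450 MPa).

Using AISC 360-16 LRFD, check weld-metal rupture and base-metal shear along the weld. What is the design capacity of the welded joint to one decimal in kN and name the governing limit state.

122.8 kN (weld metal governs)

Weld metal: throat = 0.707×6 = 4.242 mm, L = 2×67 = 134 mm. φR_n = 0.75 × 0.6 × 480 × 4.242 × 134 = 122.8 kN.
Base metal shear (10 mm plate): yield φR_n = 1.0×0.6×345×10×134 = 277.4 kN; rupture φR_n = 0.75×0.6×450×10×134 = 271.4 kN; take 271.4 kN (rupture).
Governing: min(122.8, 271.4) = 122.8 kN → weld metal.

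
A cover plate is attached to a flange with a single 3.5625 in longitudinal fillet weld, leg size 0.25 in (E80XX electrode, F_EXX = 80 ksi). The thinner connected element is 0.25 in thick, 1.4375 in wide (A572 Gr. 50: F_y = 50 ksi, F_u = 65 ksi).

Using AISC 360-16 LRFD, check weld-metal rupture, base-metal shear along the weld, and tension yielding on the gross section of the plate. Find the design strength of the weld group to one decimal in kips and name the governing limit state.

16.2 kips (gross-section yield governs)

Weld metal: throat = 0.707×0.25 = 0.17675 in, L = 3.5625 in. φR_n = 0.75 × 0.6 × 80 × 0.17675 × 3.5625 = 22.7 kips.
Base metal shear (0.25 in plate): yield φR_n = 1.0×0.6×50×0.25×3.5625 = 26.7 kips; rupture φR_n = 0.75×0.6×65×0.25×3.5625 = 26.1 kips; take 26.1 kips (rupture).
Tension yield (gross): A_g = 1.4375×0.25 = 0.35938 in². φR_n = 0.90 × 50 × 0.35938 = 16.2 kips.
Governing: min(22.7, 26.1, 16.2) = 16.2 kips → gross-section yield.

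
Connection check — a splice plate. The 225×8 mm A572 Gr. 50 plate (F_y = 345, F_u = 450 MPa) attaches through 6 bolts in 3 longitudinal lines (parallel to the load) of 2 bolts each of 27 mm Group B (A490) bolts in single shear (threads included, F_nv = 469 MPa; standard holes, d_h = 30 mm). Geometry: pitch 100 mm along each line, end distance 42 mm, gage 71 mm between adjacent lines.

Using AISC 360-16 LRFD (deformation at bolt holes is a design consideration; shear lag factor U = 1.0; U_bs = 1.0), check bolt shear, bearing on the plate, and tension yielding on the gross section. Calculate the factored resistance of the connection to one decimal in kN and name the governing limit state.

Bolt shear: A_b = π(27)²/4 = 572.56 mm². φR_n = 0.75 × 469 × 572.56 × 6 × 1 = 1208.4 kN.
Bearing (8 mm plate, F_u = 450 MPa): end bolts L_c = 42 − 30/2 = 27, R_n = min(1.2×27×8×450, 2.4×27×8×450) = 116.64 kN/bolt; interior L_c = 100 − 30 = 70, R_n = 233.28 kN/bolt. φR_n = 0.75 × (3×116.64 + 3×233.28) = 787.3 kN.
Tension yield (gross): A_g = 225×8 = 1800 mm². φR_n = 0.90 × 345 × 1800 = 558.9 kN.
Governing: min(1208.4, 787.3, 558.9) = 558.9 kN → gross-section yield.

558.9 kN (gross-section yield governs)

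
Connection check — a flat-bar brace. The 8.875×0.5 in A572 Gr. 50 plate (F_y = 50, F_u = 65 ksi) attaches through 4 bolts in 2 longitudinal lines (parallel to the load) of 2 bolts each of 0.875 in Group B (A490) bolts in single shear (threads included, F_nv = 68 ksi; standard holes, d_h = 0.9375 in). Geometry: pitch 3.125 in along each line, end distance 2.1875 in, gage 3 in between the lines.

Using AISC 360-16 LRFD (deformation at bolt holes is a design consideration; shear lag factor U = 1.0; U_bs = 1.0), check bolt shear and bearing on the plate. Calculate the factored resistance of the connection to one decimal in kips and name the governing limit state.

Bolt shear: A_b = π(0.875)²/4 = 0.60132 in². φR_n = 0.75 × 68 × 0.60132 × 4 × 1 = 122.7 kips.
Bearing (0.5 in plate, F_u = 65 ksi): end bolts L_c = 2.1875 − 0.9375/2 = 1.71875, R_n = min(1.2×1.71875×0.5×65, 2.4×0.875×0.5×65) = 67.031 kips/bolt; interior L_c = 3.125 − 0.9375 = 2.1875, R_n = 68.25 kips/bolt. φR_n = 0.75 × (2×67.031 + 2×68.25) = 202.9 kips.
Governing: min(122.7, 202.9) = 122.7 kips → bolt shear.

122.7 kips (bolt shear governs)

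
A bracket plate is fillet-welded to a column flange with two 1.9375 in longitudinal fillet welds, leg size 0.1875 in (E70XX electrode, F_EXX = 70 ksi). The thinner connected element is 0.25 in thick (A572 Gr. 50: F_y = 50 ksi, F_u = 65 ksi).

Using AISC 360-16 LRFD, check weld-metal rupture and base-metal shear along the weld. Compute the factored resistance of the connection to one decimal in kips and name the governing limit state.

Weld metal: throat = 0.707×0.1875 = 0.13256 in, L = 2×1.9375 = 3.875 in. φR_n = 0.75 × 0.6 × 70 × 0.13256 × 3.875 = 16.2 kips.
Base metal shear (0.25 in plate): yield φR_n = 1.0×0.6×50×0.25×3.875 = 29.1 kips; rupture φR_n = 0.75×0.6×65×0.25×3.875 = 28.3 kips; take 28.3 kips (rupture).
Governing: min(16.2, 28.3) = 16.2 kips → weld metal.

16.2 kips (weld metal governs)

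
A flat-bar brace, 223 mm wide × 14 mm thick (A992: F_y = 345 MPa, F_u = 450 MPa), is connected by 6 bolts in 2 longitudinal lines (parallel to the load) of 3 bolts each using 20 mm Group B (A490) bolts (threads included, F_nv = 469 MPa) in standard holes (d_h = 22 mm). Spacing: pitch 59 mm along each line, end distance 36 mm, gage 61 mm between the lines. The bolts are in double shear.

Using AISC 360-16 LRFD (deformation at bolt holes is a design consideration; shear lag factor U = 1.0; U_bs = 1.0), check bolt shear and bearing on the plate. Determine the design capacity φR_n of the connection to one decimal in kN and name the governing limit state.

1122.7 kN (bearing governs)

Bolt shear: A_b = π(20)²/4 = 314.16 mm². φR_n = 0.75 × 469 × 314.16 × 6 × 2 = 1326.1 kN.
Bearing (14 mm plate, F_u = 450 MPa): end bolts L_c = 36 − 22/2 = 25, R_n = min(1.2×25×14×450, 2.4×20×14×450) = 189 kN/bolt; interior L_c = 59 − 22 = 37, R_n = 279.72 kN/bolt. φR_n = 0.75 × (2×189 + 4×279.72) = 1122.7 kN.
Governing: min(1326.1, 1122.7) = 1122.7 kN → bearing.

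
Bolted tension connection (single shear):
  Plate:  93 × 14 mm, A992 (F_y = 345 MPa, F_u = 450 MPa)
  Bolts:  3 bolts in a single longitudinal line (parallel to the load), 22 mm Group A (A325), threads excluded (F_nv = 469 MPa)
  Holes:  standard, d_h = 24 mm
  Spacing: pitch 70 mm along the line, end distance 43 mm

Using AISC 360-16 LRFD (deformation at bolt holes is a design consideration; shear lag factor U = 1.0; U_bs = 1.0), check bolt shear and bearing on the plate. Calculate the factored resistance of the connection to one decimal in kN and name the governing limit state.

401.1 kN (bolt shear governs)

Bolt shear: A_b = π(22)²/4 = 380.13 mm². φR_n = 0.75 × 469 × 380.13 × 3 × 1 = 401.1 kN.
Bearing (14 mm plate, F_u = 450 MPa): end bolts L_c = 43 − 24/2 = 31, R_n = min(1.2×31×14×450, 2.4×22×14×450) = 234.36 kN/bolt; interior L_c = 70 − 24 = 46, R_n = 332.64 kN/bolt. φR_n = 0.75 × (1×234.36 + 2×332.64) = 674.7 kN.
Governing: min(401.1, 674.7) = 401.1 kN → bolt shear.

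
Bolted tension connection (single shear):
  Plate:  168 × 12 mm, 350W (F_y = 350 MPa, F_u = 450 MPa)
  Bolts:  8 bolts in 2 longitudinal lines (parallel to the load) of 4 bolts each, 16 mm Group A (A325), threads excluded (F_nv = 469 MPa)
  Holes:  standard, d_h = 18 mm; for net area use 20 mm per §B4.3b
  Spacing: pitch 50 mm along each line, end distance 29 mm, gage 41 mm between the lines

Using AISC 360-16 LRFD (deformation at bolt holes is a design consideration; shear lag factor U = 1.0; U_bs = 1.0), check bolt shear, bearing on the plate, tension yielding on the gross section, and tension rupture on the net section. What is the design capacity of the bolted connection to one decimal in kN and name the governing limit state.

Bolt shear: A_b = π(16)²/4 = 201.06 mm². φR_n = 0.75 × 469 × 201.06 × 8 × 1 = 565.8 kN.
Bearing (12 mm plate, F_u = 450 MPa): end bolts L_c = 29 − 18/2 = 20, R_n = min(1.2×20×12×450, 2.4×16×12×450) = 129.6 kN/bolt; interior L_c = 50 − 18 = 32, R_n = 207.36 kN/bolt. φR_n = 0.75 × (2×129.6 + 6×207.36) = 1127.5 kN.
Tension yield (gross): A_g = 168×12 = 2016 mm². φR_n = 0.90 × 350 × 2016 = 635.0 kN.
Tension rupture (net): A_n = (168 − 2×20)×12 = 1536 mm² (U = 1.0, A_e = A_n). φR_n = 0.75 × 450 × 1536 = 518.4 kN.
Governing: min(565.8, 1127.5, 635.0, 518.4) = 518.4 kN → net-section rupture.

518.4 kN (net-section rupture governs)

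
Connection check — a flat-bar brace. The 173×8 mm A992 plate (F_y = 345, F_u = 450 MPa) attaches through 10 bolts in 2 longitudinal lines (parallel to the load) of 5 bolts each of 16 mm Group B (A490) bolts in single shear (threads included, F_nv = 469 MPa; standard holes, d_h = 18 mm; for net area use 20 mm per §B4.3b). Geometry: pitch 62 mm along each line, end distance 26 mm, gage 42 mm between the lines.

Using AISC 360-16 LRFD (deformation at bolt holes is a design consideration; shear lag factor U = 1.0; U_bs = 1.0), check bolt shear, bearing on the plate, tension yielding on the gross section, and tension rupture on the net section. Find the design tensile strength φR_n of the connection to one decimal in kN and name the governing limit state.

Bolt shear: A_b = π(16)²/4 = 201.06 mm². φR_n = 0.75 × 469 × 201.06 × 10 × 1 = 707.2 kN.
Bearing (8 mm plate, F_u = 450 MPa): end bolts L_c = 26 − 18/2 = 17, R_n = min(1.2×17×8×450, 2.4×16×8×450) = 73.44 kN/bolt; interior L_c = 62 − 18 = 44, R_n = 138.24 kN/bolt. φR_n = 0.75 × (2×73.44 + 8×138.24) = 939.6 kN.
Tension yield (gross): A_g = 173×8 = 1384 mm². φR_n = 0.90 × 345 × 1384 = 429.7 kN.
Tension rupture (net): A_n = (173 − 2×20)×8 = 1064 mm² (U = 1.0, A_e = A_n). φR_n = 0.75 × 450 × 1064 = 359.1 kN.
Governing: min(707.2, 939.6, 429.7, 359.1) = 359.1 kN → net-section rupture.

359.1 kN (net-section rupture governs)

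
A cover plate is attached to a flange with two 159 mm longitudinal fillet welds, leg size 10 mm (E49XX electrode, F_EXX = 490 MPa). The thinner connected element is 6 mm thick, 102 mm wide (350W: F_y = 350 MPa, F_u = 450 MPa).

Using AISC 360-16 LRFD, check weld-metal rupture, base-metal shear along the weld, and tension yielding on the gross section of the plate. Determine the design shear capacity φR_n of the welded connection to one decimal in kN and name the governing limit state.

Weld metal: throat = 0.707×10 = 7.07 mm, L = 2×159 = 318 mm. φR_n = 0.75 × 0.6 × 490 × 7.07 × 318 = 495.7 kN.
Base metal shear (6 mm plate): yield φR_n = 1.0×0.6×350×6×318 = 400.7 kN; rupture φR_n = 0.75×0.6×450×6×318 = 386.4 kN; take 386.4 kN (rupture).
Tension yield (gross): A_g = 102×6 = 612 mm². φR_n = 0.90 × 350 × 612 = 192.8 kN.
Governing: min(495.7, 386.4, 192.8) = 192.8 kN → gross-section yield.

192.8 kN (gross-section yield governs)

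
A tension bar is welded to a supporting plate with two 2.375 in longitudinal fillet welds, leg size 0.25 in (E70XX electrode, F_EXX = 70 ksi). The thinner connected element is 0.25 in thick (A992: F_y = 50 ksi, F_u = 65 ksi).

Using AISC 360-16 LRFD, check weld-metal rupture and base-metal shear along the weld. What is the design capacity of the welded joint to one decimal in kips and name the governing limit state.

Weld metal: throat = 0.707×0.25 = 0.17675 in, L = 2×2.375 = 4.75 in. φR_n = 0.75 × 0.6 × 70 × 0.17675 × 4.75 = 26.4 kips.
Base metal shear (0.25 in plate): yield φR_n = 1.0×0.6×50×0.25×4.75 = 35.6 kips; rupture φR_n = 0.75×0.6×65×0.25×4.75 = 34.7 kips; take 34.7 kips (rupture).
Governing: min(26.4, 34.7) = 26.4 kips → weld metal.

26.4 kips (weld metal governs)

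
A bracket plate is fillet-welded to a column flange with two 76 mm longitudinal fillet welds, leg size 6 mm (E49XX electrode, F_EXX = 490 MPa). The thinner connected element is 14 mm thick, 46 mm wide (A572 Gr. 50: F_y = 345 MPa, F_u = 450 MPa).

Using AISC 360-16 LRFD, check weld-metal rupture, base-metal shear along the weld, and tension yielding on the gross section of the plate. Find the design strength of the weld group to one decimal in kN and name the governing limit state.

142.2 kN (weld metal governs)

Weld metal: throat = 0.707×6 = 4.242 mm, L = 2×76 = 152 mm. φR_n = 0.75 × 0.6 × 490 × 4.242 × 152 = 142.2 kN.
Base metal shear (14 mm plate): yield φR_n = 1.0×0.6×345×14×152 = 440.5 kN; rupture φR_n = 0.75×0.6×450×14×152 = 430.9 kN; take 430.9 kN (rupture).
Tension yield (gross): A_g = 46×14 = 644 mm². φR_n = 0.90 × 345 × 644 = 200.0 kN.
Governing: min(142.2, 430.9, 200.0) = 142.2 kN → weld metal.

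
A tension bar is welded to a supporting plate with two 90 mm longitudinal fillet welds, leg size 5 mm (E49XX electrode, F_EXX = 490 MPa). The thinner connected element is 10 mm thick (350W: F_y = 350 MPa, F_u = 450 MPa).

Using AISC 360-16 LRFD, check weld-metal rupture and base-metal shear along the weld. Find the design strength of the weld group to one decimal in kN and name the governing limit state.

Weld metal: throat = 0.707×5 = 3.535 mm, L = 2×90 = 180 mm. φR_n = 0.75 × 0.6 × 490 × 3.535 × 180 = 140.3 kN.
Base metal shear (10 mm plate): yield φR_n = 1.0×0.6×350×10×180 = 378.0 kN; rupture φR_n = 0.75×0.6×450×10×180 = 364.5 kN; take 364.5 kN (rupture).
Governing: min(140.3, 364.5) = 140.3 kN → weld metal.

140.3 kN (weld metal governs)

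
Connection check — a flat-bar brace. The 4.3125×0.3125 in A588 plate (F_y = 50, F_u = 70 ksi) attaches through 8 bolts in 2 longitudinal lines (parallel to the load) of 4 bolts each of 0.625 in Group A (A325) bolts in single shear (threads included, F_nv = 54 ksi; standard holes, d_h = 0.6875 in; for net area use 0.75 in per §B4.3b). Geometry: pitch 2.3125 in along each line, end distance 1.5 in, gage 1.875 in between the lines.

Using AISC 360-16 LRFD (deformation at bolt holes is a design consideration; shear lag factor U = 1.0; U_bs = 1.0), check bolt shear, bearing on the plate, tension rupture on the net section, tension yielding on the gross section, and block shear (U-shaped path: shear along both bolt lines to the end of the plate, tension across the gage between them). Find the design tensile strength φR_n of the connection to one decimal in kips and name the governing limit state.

46.1 kips (net-section rupture governs)

Bolt shear: A_b = π(0.625)²/4 = 0.3068 in². φR_n = 0.75 × 54 × 0.3068 × 8 × 1 = 99.4 kips.
Bearing (0.3125 in plate, F_u = 70 ksi): end bolts L_c = 1.5 − 0.6875/2 = 1.15625, R_n = min(1.2×1.15625×0.3125×70, 2.4×0.625×0.3125×70) = 30.352 kips/bolt; interior L_c = 2.3125 − 0.6875 = 1.625, R_n = 32.813 kips/bolt. φR_n = 0.75 × (2×30.352 + 6×32.813) = 193.2 kips.
Tension rupture (net): A_n = (4.3125 − 2×0.75)×0.3125 = 0.87891 in² (U = 1.0, A_e = A_n). φR_n = 0.75 × 70 × 0.87891 = 46.1 kips.
Tension yield (gross): A_g = 4.3125×0.3125 = 1.3477 in². φR_n = 0.90 × 50 × 1.3477 = 60.6 kips.
Block shear: shear path 2×[1.5+3×2.3125] = 2×8.4375 in, A_gv = 5.2734, A_nv = 2×(8.4375 − 3.5×0.75)×0.3125 = 3.6328 in²; tension across gage: (1.875 − 1×0.75)×0.3125 = 0.35156 in². R_n = min(0.6×70×3.6328, 0.6×50×5.2734) + 1.0×70×0.35156 = min(152.58, 158.2) + 24.609 = 177.19 kips. φR_n = 0.75 × 177.19 = 132.9 kips.
Governing: min(99.4, 193.2, 46.1, 60.6, 132.9) = 46.1 kips → net-section rupture.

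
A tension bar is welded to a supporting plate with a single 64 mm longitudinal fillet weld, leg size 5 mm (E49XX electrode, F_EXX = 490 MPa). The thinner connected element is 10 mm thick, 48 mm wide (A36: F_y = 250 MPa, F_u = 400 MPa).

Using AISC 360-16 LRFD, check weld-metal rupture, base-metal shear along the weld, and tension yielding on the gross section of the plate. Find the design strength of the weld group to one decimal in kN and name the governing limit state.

49.9 kN (weld metal governs)

Weld metal: throat = 0.707×5 = 3.535 mm, L = 64 mm. φR_n = 0.75 × 0.6 × 490 × 3.535 × 64 = 49.9 kN.
Base metal shear (10 mm plate): yield φR_n = 1.0×0.6×250×10×64 = 96.0 kN; rupture φR_n = 0.75×0.6×400×10×64 = 115.2 kN; take 96.0 kN (yield).
Tension yield (gross): A_g = 48×10 = 480 mm². φR_n = 0.90 × 250 × 480 = 108.0 kN.
Governing: min(49.9, 96.0, 108.0) = 49.9 kN → weld metal.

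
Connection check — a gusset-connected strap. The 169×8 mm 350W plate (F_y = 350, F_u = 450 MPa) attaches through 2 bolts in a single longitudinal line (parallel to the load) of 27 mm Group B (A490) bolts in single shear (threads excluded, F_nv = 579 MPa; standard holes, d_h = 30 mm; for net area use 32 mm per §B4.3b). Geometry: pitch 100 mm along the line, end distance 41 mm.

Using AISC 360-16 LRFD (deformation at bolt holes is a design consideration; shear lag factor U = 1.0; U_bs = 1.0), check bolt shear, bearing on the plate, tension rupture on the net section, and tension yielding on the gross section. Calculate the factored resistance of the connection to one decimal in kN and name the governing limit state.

Bolt shear: A_b = π(27)²/4 = 572.56 mm². φR_n = 0.75 × 579 × 572.56 × 2 × 1 = 497.3 kN.
Bearing (8 mm plate, F_u = 450 MPa): end bolts L_c = 41 − 30/2 = 26, R_n = min(1.2×26×8×450, 2.4×27×8×450) = 112.32 kN/bolt; interior L_c = 100 − 30 = 70, R_n = 233.28 kN/bolt. φR_n = 0.75 × (1×112.32 + 1×233.28) = 259.2 kN.
Tension rupture (net): A_n = (169 − 1×32)×8 = 1096 mm² (U = 1.0, A_e = A_n). φR_n = 0.75 × 450 × 1096 = 369.9 kN.
Tension yield (gross): A_g = 169×8 = 1352 mm². φR_n = 0.90 × 350 × 1352 = 425.9 kN.
Governing: min(497.3, 259.2, 369.9, 425.9) = 259.2 kN → bearing.

259.2 kN (bearing governs)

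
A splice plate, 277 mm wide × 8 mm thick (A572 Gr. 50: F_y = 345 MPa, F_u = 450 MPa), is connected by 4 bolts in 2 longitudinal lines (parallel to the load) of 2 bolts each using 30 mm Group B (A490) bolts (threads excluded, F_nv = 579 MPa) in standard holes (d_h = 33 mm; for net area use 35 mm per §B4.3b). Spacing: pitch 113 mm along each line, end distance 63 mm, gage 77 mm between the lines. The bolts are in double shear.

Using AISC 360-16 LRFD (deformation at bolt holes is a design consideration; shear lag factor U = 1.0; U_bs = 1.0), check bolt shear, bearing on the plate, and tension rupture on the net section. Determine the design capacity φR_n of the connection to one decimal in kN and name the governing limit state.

558.9 kN (net-section rupture governs)

Bolt shear: A_b = π(30)²/4 = 706.86 mm². φR_n = 0.75 × 579 × 706.86 × 4 × 2 = 2455.6 kN.
Bearing (8 mm plate, F_u = 450 MPa): end bolts L_c = 63 − 33/2 = 46.5, R_n = min(1.2×46.5×8×450, 2.4×30×8×450) = 200.88 kN/bolt; interior L_c = 113 − 33 = 80, R_n = 259.2 kN/bolt. φR_n = 0.75 × (2×200.88 + 2×259.2) = 690.1 kN.
Tension rupture (net): A_n = (277 − 2×35)×8 = 1656 mm² (U = 1.0, A_e = A_n). φR_n = 0.75 × 450 × 1656 = 558.9 kN.
Governing: min(2455.6, 690.1, 558.9) = 558.9 kN → net-section rupture.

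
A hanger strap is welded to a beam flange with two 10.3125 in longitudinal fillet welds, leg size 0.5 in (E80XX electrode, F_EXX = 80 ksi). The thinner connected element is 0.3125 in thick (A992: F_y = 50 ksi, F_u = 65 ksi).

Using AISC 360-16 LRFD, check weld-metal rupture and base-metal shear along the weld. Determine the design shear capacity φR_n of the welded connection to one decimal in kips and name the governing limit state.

188.5 kips (base-metal shear governs)

Weld metal: throat = 0.707×0.5 = 0.3535 in, L = 2×10.3125 = 20.625 in. φR_n = 0.75 × 0.6 × 80 × 0.3535 × 20.625 = 262.5 kips.
Base metal shear (0.3125 in plate): yield φR_n = 1.0×0.6×50×0.3125×20.625 = 193.4 kips; rupture φR_n = 0.75×0.6×65×0.3125×20.625 = 188.5 kips; take 188.5 kips (rupture).
Governing: min(262.5, 188.5) = 188.5 kips → base-metal shear.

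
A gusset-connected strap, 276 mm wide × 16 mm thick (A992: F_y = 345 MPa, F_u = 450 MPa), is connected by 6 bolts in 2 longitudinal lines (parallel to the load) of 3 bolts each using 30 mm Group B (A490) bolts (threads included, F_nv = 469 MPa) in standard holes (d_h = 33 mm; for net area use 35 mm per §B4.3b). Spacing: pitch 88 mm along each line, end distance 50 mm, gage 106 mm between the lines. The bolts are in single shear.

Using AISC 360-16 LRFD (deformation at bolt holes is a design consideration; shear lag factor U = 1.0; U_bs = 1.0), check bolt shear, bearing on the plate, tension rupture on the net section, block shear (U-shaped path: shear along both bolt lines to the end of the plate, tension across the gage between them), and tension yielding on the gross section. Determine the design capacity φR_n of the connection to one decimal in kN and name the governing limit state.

Bolt shear: A_b = π(30)²/4 = 706.86 mm². φR_n = 0.75 × 469 × 706.86 × 6 × 1 = 1491.8 kN.
Bearing (16 mm plate, F_u = 450 MPa): end bolts L_c = 50 − 33/2 = 33.5, R_n = min(1.2×33.5×16×450, 2.4×30×16×450) = 289.44 kN/bolt; interior L_c = 88 − 33 = 55, R_n = 475.2 kN/bolt. φR_n = 0.75 × (2×289.44 + 4×475.2) = 1859.8 kN.
Tension rupture (net): A_n = (276 − 2×35)×16 = 3296 mm² (U = 1.0, A_e = A_n). φR_n = 0.75 × 450 × 3296 = 1112.4 kN.
Block shear: shear path 2×[50+2×88] = 2×226 mm, A_gv = 7232, A_nv = 2×(226 − 2.5×35)×16 = 4432 mm²; tension across gage: (106 − 1×35)×16 = 1136 mm². R_n = min(0.6×450×4432, 0.6×345×7232) + 1.0×450×1136 = min(1196.6, 1497) + 511.2 = 1707.8 kN. φR_n = 0.75 × 1707.8 = 1280.9 kN.
Tension yield (gross): A_g = 276×16 = 4416 mm². φR_n = 0.90 × 345 × 4416 = 1371.2 kN.
Governing: min(1491.8, 1859.8, 1112.4, 1280.9, 1371.2) = 1112.4 kN → net-section rupture.

1112.4 kN (net-section rupture governs)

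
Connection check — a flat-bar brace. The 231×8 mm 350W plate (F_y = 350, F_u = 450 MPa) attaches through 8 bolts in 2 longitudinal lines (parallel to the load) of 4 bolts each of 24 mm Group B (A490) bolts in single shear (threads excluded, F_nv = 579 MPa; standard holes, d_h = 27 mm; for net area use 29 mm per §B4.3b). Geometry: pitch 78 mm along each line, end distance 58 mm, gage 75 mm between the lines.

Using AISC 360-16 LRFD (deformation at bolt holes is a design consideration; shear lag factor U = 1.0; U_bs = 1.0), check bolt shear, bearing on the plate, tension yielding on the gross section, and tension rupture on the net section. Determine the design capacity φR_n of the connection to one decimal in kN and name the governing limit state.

Bolt shear: A_b = π(24)²/4 = 452.39 mm². φR_n = 0.75 × 579 × 452.39 × 8 × 1 = 1571.6 kN.
Bearing (8 mm plate, F_u = 450 MPa): end bolts L_c = 58 − 27/2 = 44.5, R_n = min(1.2×44.5×8×450, 2.4×24×8×450) = 192.24 kN/bolt; interior L_c = 78 − 27 = 51, R_n = 207.36 kN/bolt. φR_n = 0.75 × (2×192.24 + 6×207.36) = 1221.5 kN.
Tension yield (gross): A_g = 231×8 = 1848 mm². φR_n = 0.90 × 350 × 1848 = 582.1 kN.
Tension rupture (net): A_n = (231 − 2×29)×8 = 1384 mm² (U = 1.0, A_e = A_n). φR_n = 0.75 × 450 × 1384 = 467.1 kN.
Governing: min(1571.6, 1221.5, 582.1, 467.1) = 467.1 kN → net-section rupture.

467.1 kN (net-section rupture governs)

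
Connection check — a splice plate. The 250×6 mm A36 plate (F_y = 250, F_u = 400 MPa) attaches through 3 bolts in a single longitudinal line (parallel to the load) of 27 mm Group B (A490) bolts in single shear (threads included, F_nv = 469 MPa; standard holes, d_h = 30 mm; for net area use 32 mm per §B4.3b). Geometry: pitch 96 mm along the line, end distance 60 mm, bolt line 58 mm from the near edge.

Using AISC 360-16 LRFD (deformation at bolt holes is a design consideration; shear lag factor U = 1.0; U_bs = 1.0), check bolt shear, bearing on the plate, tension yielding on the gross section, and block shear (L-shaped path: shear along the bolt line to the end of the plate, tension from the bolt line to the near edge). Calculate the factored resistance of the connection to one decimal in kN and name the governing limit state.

245.7 kN (block shear governs)

Bolt shear: A_b = π(27)²/4 = 572.56 mm². φR_n = 0.75 × 469 × 572.56 × 3 × 1 = 604.2 kN.
Bearing (6 mm plate, F_u = 400 MPa): end bolts L_c = 60 − 30/2 = 45, R_n = min(1.2×45×6×400, 2.4×27×6×400) = 129.6 kN/bolt; interior L_c = 96 − 30 = 66, R_n = 155.52 kN/bolt. φR_n = 0.75 × (1×129.6 + 2×155.52) = 330.5 kN.
Tension yield (gross): A_g = 250×6 = 1500 mm². φR_n = 0.90 × 250 × 1500 = 337.5 kN.
Block shear: shear path 1×[60+2×96] = 1×252 mm, A_gv = 1512, A_nv = 1×(252 − 2.5×32)×6 = 1032 mm²; tension to near edge: (58 − 0.5×32)×6 = 252 mm². R_n = min(0.6×400×1032, 0.6×250×1512) + 1.0×400×252 = min(247.68, 226.8) + 100.8 = 327.6 kN. φR_n = 0.75 × 327.6 = 245.7 kN.
Governing: min(604.2, 330.5, 337.5, 245.7) = 245.7 kN → block shear.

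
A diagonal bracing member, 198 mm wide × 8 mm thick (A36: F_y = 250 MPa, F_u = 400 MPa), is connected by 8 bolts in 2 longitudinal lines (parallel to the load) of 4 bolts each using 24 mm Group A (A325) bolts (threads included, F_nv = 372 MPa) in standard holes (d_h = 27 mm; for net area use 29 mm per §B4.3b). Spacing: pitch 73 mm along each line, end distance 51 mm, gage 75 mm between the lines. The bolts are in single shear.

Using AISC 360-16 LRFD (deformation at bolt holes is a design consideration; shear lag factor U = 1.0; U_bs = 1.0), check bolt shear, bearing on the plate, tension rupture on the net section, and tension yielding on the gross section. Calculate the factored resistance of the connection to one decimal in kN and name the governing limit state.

336.0 kN (net-section rupture governs)

Bolt shear: A_b = π(24)²/4 = 452.39 mm². φR_n = 0.75 × 372 × 452.39 × 8 × 1 = 1009.7 kN.
Bearing (8 mm plate, F_u = 400 MPa): end bolts L_c = 51 − 27/2 = 37.5, R_n = min(1.2×37.5×8×400, 2.4×24×8×400) = 144 kN/bolt; interior L_c = 73 − 27 = 46, R_n = 176.64 kN/bolt. φR_n = 0.75 × (2×144 + 6×176.64) = 1010.9 kN.
Tension rupture (net): A_n = (198 − 2×29)×8 = 1120 mm² (U = 1.0, A_e = A_n). φR_n = 0.75 × 400 × 1120 = 336.0 kN.
Tension yield (gross): A_g = 198×8 = 1584 mm². φR_n = 0.90 × 250 × 1584 = 356.4 kN.
Governing: min(1009.7, 1010.9, 336.0, 356.4) = 336.0 kN → net-section rupture.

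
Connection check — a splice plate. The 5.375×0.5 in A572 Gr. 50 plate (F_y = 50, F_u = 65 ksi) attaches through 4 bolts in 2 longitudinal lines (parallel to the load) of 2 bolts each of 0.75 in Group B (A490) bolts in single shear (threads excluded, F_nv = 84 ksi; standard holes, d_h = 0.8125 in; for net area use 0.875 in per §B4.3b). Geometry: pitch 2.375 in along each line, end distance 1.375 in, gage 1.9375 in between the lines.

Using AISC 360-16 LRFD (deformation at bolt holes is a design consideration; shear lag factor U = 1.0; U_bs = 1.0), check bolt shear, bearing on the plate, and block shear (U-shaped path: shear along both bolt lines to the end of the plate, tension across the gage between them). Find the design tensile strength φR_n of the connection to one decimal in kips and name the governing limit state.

97.2 kips (block shear governs)

Bolt shear: A_b = π(0.75)²/4 = 0.44179 in². φR_n = 0.75 × 84 × 0.44179 × 4 × 1 = 111.3 kips.
Bearing (0.5 in plate, F_u = 65 ksi): end bolts L_c = 1.375 − 0.8125/2 = 0.96875, R_n = min(1.2×0.96875×0.5×65, 2.4×0.75×0.5×65) = 37.781 kips/bolt; interior L_c = 2.375 − 0.8125 = 1.5625, R_n = 58.5 kips/bolt. φR_n = 0.75 × (2×37.781 + 2×58.5) = 144.4 kips.
Block shear: shear path 2×[1.375+1×2.375] = 2×3.75 in, A_gv = 3.75, A_nv = 2×(3.75 − 1.5×0.875)×0.5 = 2.4375 in²; tension across gage: (1.9375 − 1×0.875)×0.5 = 0.53125 in². R_n = min(0.6×65×2.4375, 0.6×50×3.75) + 1.0×65×0.53125 = min(95.063, 112.5) + 34.531 = 129.59 kips. φR_n = 0.75 × 129.59 = 97.2 kips.
Governing: min(111.3, 144.4, 97.2) = 97.2 kips → block shear.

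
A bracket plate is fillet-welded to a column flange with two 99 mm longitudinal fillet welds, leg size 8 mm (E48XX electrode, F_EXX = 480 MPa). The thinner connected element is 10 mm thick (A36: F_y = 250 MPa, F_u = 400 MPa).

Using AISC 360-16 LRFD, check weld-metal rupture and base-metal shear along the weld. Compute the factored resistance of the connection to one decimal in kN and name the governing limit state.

Weld metal: throat = 0.707×8 = 5.656 mm, L = 2×99 = 198 mm. φR_n = 0.75 × 0.6 × 480 × 5.656 × 198 = 241.9 kN.
Base metal shear (10 mm plate): yield φR_n = 1.0×0.6×250×10×198 = 297.0 kN; rupture φR_n = 0.75×0.6×400×10×198 = 356.4 kN; take 297.0 kN (yield).
Governing: min(241.9, 297.0) = 241.9 kN → weld metal.

241.9 kN (weld metal governs)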